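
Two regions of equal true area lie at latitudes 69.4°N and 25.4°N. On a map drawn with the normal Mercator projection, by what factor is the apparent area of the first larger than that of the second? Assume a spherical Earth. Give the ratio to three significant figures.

6.59

Mercator areal scale is sec²φ.
At 69.4°: sec²(69.4°) = 1/0.3518² = 8.078.
At 25.4°: sec²(25.4°) = 1/0.9033² = 1.225.
Ratio = 8.078/1.225 = cos²(25.4°)/cos²(69.4°) ≈ 6.59.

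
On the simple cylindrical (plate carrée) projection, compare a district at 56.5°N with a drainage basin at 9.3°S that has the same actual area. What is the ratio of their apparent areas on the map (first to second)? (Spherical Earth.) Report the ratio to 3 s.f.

In the plate carrée (x = Rλ, y = Rφ), meridians are true-scale (h = 1) and parallels are stretched by k = sec φ.
Areal scale at 56.5°: h·k = 1.000 × 1.812 = 1.812.
Areal scale at 9.3°: h·k = 1.000 × 1.013 = 1.013.
Ratio = 1.812/1.013 ≈ 1.79.

1.79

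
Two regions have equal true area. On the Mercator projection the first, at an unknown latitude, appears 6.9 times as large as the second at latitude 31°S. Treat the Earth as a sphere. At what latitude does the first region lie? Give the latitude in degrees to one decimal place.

For equal true areas on Mercator, apparent areas scale as sec²φ, so the ratio is cos²φ₂ / cos²φ₁.
cos²φ₂ / cos²φ₁ = 6.9  ⇒  cos φ₁ = cos 31° / √6.9 = 0.8572/2.627 = 0.3263.
φ₁ = arccos(0.3263) ≈ 71.0°.

71.0°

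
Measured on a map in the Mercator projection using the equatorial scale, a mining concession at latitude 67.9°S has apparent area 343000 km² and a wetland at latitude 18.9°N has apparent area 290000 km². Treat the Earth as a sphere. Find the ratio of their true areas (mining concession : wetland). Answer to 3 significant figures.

0.187

Since Mercator area scale is 1/cos²φ, the true area equals the apparent area multiplied by cos²φ.
True area of mining concession: 343000 × cos²(67.9°) = 343000 × 0.1415 = 48550 km².
True area of wetland: 290000 × cos²(18.9°) = 290000 × 0.8951 = 259600 km².
Ratio = 48550 / 259600 ≈ 0.187.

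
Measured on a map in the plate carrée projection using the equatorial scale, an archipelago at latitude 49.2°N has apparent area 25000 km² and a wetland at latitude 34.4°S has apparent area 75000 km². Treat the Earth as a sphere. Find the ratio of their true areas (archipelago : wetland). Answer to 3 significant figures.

0.264

On the plate carrée, areal scale = h·k = 1 × sec φ, so true area = apparent × cos φ.
True area of archipelago: 25000 × cos(49.2°) = 25000 × 0.6534 = 16340 km².
True area of wetland: 75000 × cos(34.4°) = 75000 × 0.8251 = 61880 km².
Ratio = 16340 / 61880 ≈ 0.264.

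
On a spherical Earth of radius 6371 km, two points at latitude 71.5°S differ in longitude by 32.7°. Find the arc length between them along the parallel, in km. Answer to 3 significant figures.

Arc length along a parallel = R cos φ · Δλ (with Δλ in radians).
= 6371 × cos 71.5° × (32.7° × π/180) = 6371 × 0.3173 × 0.5707 ≈ 1150 km.

1150 km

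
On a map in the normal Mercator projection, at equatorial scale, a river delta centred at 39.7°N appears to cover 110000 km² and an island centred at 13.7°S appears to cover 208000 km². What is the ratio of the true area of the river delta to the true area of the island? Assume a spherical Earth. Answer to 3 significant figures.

0.332

Mercator's areal exaggeration is sec²φ; hence true area = (apparent area) · cos²φ.
True area of river delta: 110000 × cos²(39.7°) = 110000 × 0.5920 = 65120 km².
True area of island: 208000 × cos²(13.7°) = 208000 × 0.9439 = 196300 km².
Ratio = 65120 / 196300 ≈ 0.332.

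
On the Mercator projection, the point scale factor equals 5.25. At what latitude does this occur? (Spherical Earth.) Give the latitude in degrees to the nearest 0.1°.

Mercator scale is k = sec φ = 1/cos φ.
1/cos φ = 5.25  ⇒  cos φ = 0.1905  ⇒  φ = arccos(0.1905) ≈ 79.0°.

79.0°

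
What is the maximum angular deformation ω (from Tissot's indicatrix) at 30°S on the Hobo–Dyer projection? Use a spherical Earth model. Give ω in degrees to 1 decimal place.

10.0°

The Hobo–Dyer projection is cylindrical equal-area with φ₀ = 37.5°. For cylindrical equal-area with standard parallel φ₀, h = cos φ / cos φ₀ and k = cos φ₀ / cos φ, so h·k = 1.
At 30°: h = 1.092, k = 0.9161; principal scales a = 1.092, b = 0.9161.
sin(ω/2) = (a − b)/(a + b) = 0.1755/2.008 = 0.08742, so ω = 2 arcsin(0.08742) ≈ 10.0°.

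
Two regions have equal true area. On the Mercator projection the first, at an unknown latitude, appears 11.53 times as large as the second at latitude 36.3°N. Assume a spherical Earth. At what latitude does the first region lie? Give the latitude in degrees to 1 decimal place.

On Mercator, (apparent₁)/(apparent₂) = sec²φ₁ / sec²φ₂ when true areas are equal.
cos²φ₂ / cos²φ₁ = 11.53  ⇒  cos φ₁ = cos 36.3° / √11.53 = 0.8059/3.396 = 0.2373.
φ₁ = arccos(0.2373) ≈ 76.3°.

76.3°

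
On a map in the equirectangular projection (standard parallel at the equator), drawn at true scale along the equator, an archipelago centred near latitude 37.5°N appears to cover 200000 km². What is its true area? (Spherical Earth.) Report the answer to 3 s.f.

159000 km²

In the plate carrée (x = Rλ, y = Rφ), meridians are true-scale (h = 1) and parallels are stretched by k = sec φ.
Areal scale = h·k = 1 × sec φ; at 37.5°, h = 1.000, k = 1.260, so h·k = 1.260.
True area = apparent / (areal scale) = 200000 / 1.260 ≈ 159000 km².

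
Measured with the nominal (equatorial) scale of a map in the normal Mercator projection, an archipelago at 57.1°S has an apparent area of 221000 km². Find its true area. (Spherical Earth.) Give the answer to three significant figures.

The Mercator projection is conformal; its linear scale factor is the same in every direction and equals sec φ = 1/cos φ.
Areal scale = k² = sec²φ = 1/cos²(57.1°) = 1/0.5432² = 3.389.
True area = apparent / (areal scale) = 221000 / 3.389 ≈ 65200 km².

65200 km²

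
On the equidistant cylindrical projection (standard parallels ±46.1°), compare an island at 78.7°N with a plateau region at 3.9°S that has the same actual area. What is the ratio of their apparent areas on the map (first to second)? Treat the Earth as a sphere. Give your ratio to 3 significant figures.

5.09

The equidistant cylindrical projection with φ₀ = 46.1° has h = 1 (meridians true) and k = cos φ₀ / cos φ along parallels.
Areal scale at 78.7°: h·k = 1.000 × 3.539 = 3.539.
Areal scale at 3.9°: h·k = 1.000 × 0.6950 = 0.6950.
Ratio = 3.539/0.6950 ≈ 5.09.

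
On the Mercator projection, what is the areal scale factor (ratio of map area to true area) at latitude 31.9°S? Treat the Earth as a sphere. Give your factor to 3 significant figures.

Mercator is conformal, so the point scale is isotropic: h = k = sec φ = 1/cos φ.
Areal scale = k² = sec²φ = 1/cos²(31.9°) = 1/0.8490² = 1.387.

1.39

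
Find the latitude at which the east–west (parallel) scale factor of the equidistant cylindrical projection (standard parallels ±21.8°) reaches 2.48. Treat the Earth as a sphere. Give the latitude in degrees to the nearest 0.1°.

With standard parallel φ₀ = 21.8°, the equirectangular projection gives x = Rλ cos φ₀, y = Rφ, so h = 1 and k = cos 21.8° / cos φ.
k = cos φ₀ / cos φ = 2.48  ⇒  cos φ = cos 21.8° / 2.48 = 0.3744.
φ = arccos(0.3744) ≈ 68.0°.

68.0°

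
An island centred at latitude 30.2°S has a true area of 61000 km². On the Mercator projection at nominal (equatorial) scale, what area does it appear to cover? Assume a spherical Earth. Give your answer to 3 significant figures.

For Mercator, h = k = sec φ (a conformal cylindrical projection has a single point scale, 1/cos φ).
Areal scale = k² = sec²φ = 1/cos²(30.2°) = 1/0.8643² = 1.339.
Apparent area = 61000 × 1.339 ≈ 81700 km².

81700 km²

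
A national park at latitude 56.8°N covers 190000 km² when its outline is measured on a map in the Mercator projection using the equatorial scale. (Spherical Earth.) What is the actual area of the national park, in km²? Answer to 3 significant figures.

57000 km²

The Mercator projection is conformal; its linear scale factor is the same in every direction and equals sec φ = 1/cos φ.
Areal scale = k² = sec²φ = 1/cos²(56.8°) = 1/0.5476² = 3.335.
True area = apparent / (areal scale) = 190000 / 3.335 ≈ 57000 km².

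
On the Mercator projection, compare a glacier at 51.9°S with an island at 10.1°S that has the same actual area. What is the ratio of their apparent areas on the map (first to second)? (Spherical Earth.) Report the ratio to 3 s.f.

2.55

Mercator is conformal with k = sec φ, so areal scale = k² = sec²φ.
At 51.9°: sec²(51.9°) = 1/0.6170² = 2.627.
At 10.1°: sec²(10.1°) = 1/0.9845² = 1.032.
Ratio = 2.627/1.032 = cos²(10.1°)/cos²(51.9°) ≈ 2.55.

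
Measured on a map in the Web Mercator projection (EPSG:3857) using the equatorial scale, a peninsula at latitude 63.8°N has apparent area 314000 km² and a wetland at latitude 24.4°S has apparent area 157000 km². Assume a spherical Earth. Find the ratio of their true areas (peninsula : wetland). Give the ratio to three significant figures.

On Mercator the areal scale is sec²φ, so true area = apparent × cos²φ.
True area of peninsula: 314000 × cos²(63.8°) = 314000 × 0.1949 = 61210 km².
True area of wetland: 157000 × cos²(24.4°) = 157000 × 0.8293 = 130200 km².
Ratio = 61210 / 130200 ≈ 0.470.

0.470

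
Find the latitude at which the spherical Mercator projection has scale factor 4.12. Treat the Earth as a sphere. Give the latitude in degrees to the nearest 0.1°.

Mercator scale is k = sec φ = 1/cos φ.
1/cos φ = 4.12  ⇒  cos φ = 0.2427  ⇒  φ = arccos(0.2427) ≈ 76.0°.

76.0°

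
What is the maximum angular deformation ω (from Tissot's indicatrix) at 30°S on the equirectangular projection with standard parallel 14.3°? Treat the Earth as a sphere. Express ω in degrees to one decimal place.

6.4°

In the equirectangular projection with standard parallel φ₀ = 14.3° (x = Rλ cos φ₀, y = Rφ), meridians are true-scale (h = 1) and the parallel scale is k = cos φ₀ / cos φ.
At 30°: h = 1.000, k = 1.119; principal scales a = 1.119, b = 1.000.
sin(ω/2) = (a − b)/(a + b) = 0.1189/2.119 = 0.05612, so ω = 2 arcsin(0.05612) ≈ 6.4°.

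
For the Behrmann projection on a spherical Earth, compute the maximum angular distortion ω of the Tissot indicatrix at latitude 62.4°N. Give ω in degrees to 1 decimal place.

The Behrmann projection is cylindrical equal-area with φ₀ = 30°. Cylindrical equal-area (φ₀ = 30°): h = cos φ / cos 30° along meridians, k = cos 30° / cos φ along parallels; h·k = 1.
At 62.4°: h = 0.5350, k = 1.869; principal scales a = 1.869, b = 0.5350.
sin(ω/2) = (a − b)/(a + b) = 1.334/2.404 = 0.5550, so ω = 2 arcsin(0.5550) ≈ 67.4°.

67.4°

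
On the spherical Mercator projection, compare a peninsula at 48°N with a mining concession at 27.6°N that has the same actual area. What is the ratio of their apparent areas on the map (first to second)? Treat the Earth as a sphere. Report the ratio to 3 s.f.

On Mercator, area is exaggerated by sec²φ = 1/cos²φ.
At 48°: sec²(48°) = 1/0.6691² = 2.233.
At 27.6°: sec²(27.6°) = 1/0.8862² = 1.273.
Ratio = 2.233/1.273 = cos²(27.6°)/cos²(48°) ≈ 1.75.

1.75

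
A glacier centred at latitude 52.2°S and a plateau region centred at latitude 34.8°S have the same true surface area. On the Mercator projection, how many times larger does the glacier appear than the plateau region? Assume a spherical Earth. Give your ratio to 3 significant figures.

1.79

Mercator is conformal with k = sec φ, so areal scale = k² = sec²φ.
At 52.2°: sec²(52.2°) = 1/0.6129² = 2.662.
At 34.8°: sec²(34.8°) = 1/0.8211² = 1.483.
Ratio = 2.662/1.483 = cos²(34.8°)/cos²(52.2°) ≈ 1.79.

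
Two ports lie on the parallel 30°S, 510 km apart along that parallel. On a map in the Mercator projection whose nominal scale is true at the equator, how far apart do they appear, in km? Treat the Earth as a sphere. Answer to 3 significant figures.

589 km

The Mercator projection is conformal; its linear scale factor is the same in every direction and equals sec φ = 1/cos φ.
Along the parallel, k = sec 30° = 1/0.8660 = 1.155.
Map distance = 510 × 1.155 ≈ 589 km.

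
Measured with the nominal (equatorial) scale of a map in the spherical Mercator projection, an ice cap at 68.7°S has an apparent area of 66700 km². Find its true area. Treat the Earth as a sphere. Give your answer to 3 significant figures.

The Mercator projection is conformal; its linear scale factor is the same in every direction and equals sec φ = 1/cos φ.
Areal scale = k² = sec²φ = 1/cos²(68.7°) = 1/0.3633² = 7.579.
True area = apparent / (areal scale) = 66700 / 7.579 ≈ 8800 km².

8800 km²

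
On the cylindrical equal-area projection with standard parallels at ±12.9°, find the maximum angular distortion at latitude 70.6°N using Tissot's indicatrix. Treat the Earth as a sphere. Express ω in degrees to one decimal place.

104.7°

For cylindrical equal-area with standard parallel φ₀, h = cos φ / cos φ₀ and k = cos φ₀ / cos φ, so h·k = 1.
At 70.6°: h = 0.3408, k = 2.935; principal scales a = 2.935, b = 0.3408.
sin(ω/2) = (a − b)/(a + b) = 2.594/3.275 = 0.7919, so ω = 2 arcsin(0.7919) ≈ 104.7°.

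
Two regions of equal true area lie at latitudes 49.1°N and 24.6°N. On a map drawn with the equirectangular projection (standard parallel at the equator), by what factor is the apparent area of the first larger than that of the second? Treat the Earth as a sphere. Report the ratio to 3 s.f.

In the plate carrée (x = Rλ, y = Rφ), meridians are true-scale (h = 1) and parallels are stretched by k = sec φ.
Areal scale at 49.1°: h·k = 1.000 × 1.527 = 1.527.
Areal scale at 24.6°: h·k = 1.000 × 1.100 = 1.100.
Ratio = 1.527/1.100 ≈ 1.39.

1.39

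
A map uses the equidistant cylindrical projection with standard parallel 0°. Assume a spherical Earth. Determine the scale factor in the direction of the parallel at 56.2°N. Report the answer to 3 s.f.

For the equirectangular projection with φ₀ = 0 (plate carrée), h = 1 along meridians and k = sec φ along parallels.
k = 1/cos 56.2° = 1/0.5563 = 1.798.

1.80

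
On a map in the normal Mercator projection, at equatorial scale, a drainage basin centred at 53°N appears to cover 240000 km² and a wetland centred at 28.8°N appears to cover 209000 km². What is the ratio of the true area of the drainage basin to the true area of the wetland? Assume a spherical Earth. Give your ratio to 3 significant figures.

0.542

On Mercator the areal scale is sec²φ, so true area = apparent × cos²φ.
True area of drainage basin: 240000 × cos²(53°) = 240000 × 0.3622 = 86920 km².
True area of wetland: 209000 × cos²(28.8°) = 209000 × 0.7679 = 160500 km².
Ratio = 86920 / 160500 ≈ 0.542.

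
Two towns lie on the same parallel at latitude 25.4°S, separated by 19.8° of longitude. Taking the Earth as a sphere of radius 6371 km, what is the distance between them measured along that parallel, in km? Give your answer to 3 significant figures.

Arc length along a parallel = R cos φ · Δλ (with Δλ in radians).
= 6371 × cos 25.4° × (19.8° × π/180) = 6371 × 0.9033 × 0.3456 ≈ 1990 km.

1990 km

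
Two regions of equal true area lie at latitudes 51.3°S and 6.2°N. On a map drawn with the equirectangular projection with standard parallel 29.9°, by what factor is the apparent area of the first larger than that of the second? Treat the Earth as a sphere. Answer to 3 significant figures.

1.59

With standard parallel φ₀ = 29.9°, the equirectangular projection gives x = Rλ cos φ₀, y = Rφ, so h = 1 and k = cos 29.9° / cos φ.
Areal scale at 51.3°: h·k = 1.000 × 1.386 = 1.386.
Areal scale at 6.2°: h·k = 1.000 × 0.8720 = 0.8720.
Ratio = 1.386/0.8720 ≈ 1.59.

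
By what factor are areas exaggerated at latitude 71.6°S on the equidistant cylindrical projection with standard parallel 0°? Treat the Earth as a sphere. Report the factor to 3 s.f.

For the equirectangular projection with φ₀ = 0 (plate carrée), h = 1 along meridians and k = sec φ along parallels.
Areal scale = h·k = 1 × sec φ; at 71.6°, h = 1.000, k = 3.168, so h·k = 3.168.

3.17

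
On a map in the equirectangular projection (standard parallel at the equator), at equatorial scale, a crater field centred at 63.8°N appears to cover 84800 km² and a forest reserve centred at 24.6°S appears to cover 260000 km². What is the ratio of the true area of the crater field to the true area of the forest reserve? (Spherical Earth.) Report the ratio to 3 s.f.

Plate carrée has h = 1 and k = sec φ, giving areal scale sec φ; true area = (apparent area) · cos φ.
True area of crater field: 84800 × cos(63.8°) = 84800 × 0.4415 = 37440 km².
True area of forest reserve: 260000 × cos(24.6°) = 260000 × 0.9092 = 236400 km².
Ratio = 37440 / 236400 ≈ 0.158.

0.158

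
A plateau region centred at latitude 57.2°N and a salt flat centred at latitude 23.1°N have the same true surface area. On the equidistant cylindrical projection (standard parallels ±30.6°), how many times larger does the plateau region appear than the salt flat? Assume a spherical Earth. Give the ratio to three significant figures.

With standard parallel φ₀ = 30.6°, the equirectangular projection gives x = Rλ cos φ₀, y = Rφ, so h = 1 and k = cos 30.6° / cos φ.
Areal scale at 57.2°: h·k = 1.000 × 1.589 = 1.589.
Areal scale at 23.1°: h·k = 1.000 × 0.9358 = 0.9358.
Ratio = 1.589/0.9358 ≈ 1.70.

1.70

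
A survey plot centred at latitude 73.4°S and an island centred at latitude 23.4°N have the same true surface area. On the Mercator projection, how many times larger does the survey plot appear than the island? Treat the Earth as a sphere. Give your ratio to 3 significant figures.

10.3

Mercator areal scale is sec²φ.
At 73.4°: sec²(73.4°) = 1/0.2857² = 12.25.
At 23.4°: sec²(23.4°) = 1/0.9178² = 1.187.
Ratio = 12.25/1.187 = cos²(23.4°)/cos²(73.4°) ≈ 10.3.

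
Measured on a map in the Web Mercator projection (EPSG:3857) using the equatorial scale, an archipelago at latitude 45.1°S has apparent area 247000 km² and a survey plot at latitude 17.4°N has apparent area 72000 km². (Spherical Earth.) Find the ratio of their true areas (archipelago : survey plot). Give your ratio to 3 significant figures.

1.88

Since Mercator area scale is 1/cos²φ, the true area equals the apparent area multiplied by cos²φ.
True area of archipelago: 247000 × cos²(45.1°) = 247000 × 0.4983 = 123100 km².
True area of survey plot: 72000 × cos²(17.4°) = 72000 × 0.9106 = 65560 km².
Ratio = 123100 / 65560 ≈ 1.88.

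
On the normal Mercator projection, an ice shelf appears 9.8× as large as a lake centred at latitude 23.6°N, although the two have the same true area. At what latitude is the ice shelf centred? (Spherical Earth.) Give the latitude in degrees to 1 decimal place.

73.0°

For equal true areas on Mercator, apparent areas scale as sec²φ, so the ratio is cos²φ₂ / cos²φ₁.
cos²φ₂ / cos²φ₁ = 9.8  ⇒  cos φ₁ = cos 23.6° / √9.8 = 0.9164/3.130 = 0.2927.
φ₁ = arccos(0.2927) ≈ 73.0°.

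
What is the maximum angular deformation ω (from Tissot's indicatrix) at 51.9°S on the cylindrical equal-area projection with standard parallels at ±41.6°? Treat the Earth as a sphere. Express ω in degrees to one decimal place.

For cylindrical equal-area with standard parallel φ₀, h = cos φ / cos φ₀ and k = cos φ₀ / cos φ, so h·k = 1.
At 51.9°: h = 0.8251, k = 1.212; principal scales a = 1.212, b = 0.8251.
sin(ω/2) = (a − b)/(a + b) = 0.3868/2.037 = 0.1899, so ω = 2 arcsin(0.1899) ≈ 21.9°.

21.9°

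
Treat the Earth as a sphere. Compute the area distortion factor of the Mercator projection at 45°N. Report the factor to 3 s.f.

For Mercator, h = k = sec φ (a conformal cylindrical projection has a single point scale, 1/cos φ).
Areal scale = k² = sec²φ = 1/cos²(45°) = 1/0.7071² = 2.000.

2.00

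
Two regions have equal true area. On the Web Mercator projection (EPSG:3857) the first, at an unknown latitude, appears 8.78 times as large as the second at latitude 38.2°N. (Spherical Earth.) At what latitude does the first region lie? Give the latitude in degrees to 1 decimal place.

For equal true areas on Mercator, apparent areas scale as sec²φ, so the ratio is cos²φ₂ / cos²φ₁.
cos²φ₂ / cos²φ₁ = 8.78  ⇒  cos φ₁ = cos 38.2° / √8.78 = 0.7859/2.963 = 0.2652.
φ₁ = arccos(0.2652) ≈ 74.6°.

74.6°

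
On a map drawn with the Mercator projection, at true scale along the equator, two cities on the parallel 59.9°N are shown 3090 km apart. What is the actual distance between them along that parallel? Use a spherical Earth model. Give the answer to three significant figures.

For Mercator, h = k = sec φ (a conformal cylindrical projection has a single point scale, 1/cos φ).
Along the parallel at 59.9°, map distances are exaggerated by k = sec 59.9° = 1.994.
True distance = 3090 / 1.994 = 3090 × cos 59.9° ≈ 1550 km.

1550 km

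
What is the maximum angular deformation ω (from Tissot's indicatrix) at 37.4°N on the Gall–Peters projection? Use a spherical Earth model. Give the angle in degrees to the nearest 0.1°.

Gall–Peters is a cylindrical equal-area projection with standard parallels at ±45°. A cylindrical equal-area projection with standard parallel φ₀ has meridian scale h = cos φ / cos φ₀ and parallel scale k = cos φ₀ / cos φ (so areas are preserved, h·k = 1).
At 37.4°: h = 1.123, k = 0.8901; principal scales a = 1.123, b = 0.8901.
sin(ω/2) = (a − b)/(a + b) = 0.2334/2.014 = 0.1159, so ω = 2 arcsin(0.1159) ≈ 13.3°.

13.3°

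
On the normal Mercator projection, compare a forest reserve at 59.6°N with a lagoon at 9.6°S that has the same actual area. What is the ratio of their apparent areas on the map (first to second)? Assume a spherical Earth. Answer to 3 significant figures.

3.80

Mercator areal scale is sec²φ.
At 59.6°: sec²(59.6°) = 1/0.5060² = 3.905.
At 9.6°: sec²(9.6°) = 1/0.9860² = 1.029.
Ratio = 3.905/1.029 = cos²(9.6°)/cos²(59.6°) ≈ 3.80.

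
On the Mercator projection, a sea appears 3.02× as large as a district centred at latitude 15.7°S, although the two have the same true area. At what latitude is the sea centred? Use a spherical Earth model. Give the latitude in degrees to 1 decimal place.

56.4°

For equal true areas on Mercator, apparent areas scale as sec²φ, so the ratio is cos²φ₂ / cos²φ₁.
cos²φ₂ / cos²φ₁ = 3.02  ⇒  cos φ₁ = cos 15.7° / √3.02 = 0.9627/1.738 = 0.5540.
φ₁ = arccos(0.5540) ≈ 56.4°.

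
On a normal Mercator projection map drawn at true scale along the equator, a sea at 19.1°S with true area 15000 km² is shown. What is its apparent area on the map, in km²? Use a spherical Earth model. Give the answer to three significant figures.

For Mercator, h = k = sec φ (a conformal cylindrical projection has a single point scale, 1/cos φ).
Areal scale = k² = sec²φ = 1/cos²(19.1°) = 1/0.9449² = 1.120.
Apparent area = 15000 × 1.120 ≈ 16800 km².

16800 km²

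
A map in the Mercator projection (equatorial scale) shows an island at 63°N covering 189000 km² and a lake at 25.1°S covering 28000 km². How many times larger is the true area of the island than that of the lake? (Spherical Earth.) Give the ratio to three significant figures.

1.70

On Mercator the areal scale is sec²φ, so true area = apparent × cos²φ.
True area of island: 189000 × cos²(63°) = 189000 × 0.2061 = 38950 km².
True area of lake: 28000 × cos²(25.1°) = 28000 × 0.8201 = 22960 km².
Ratio = 38950 / 22960 ≈ 1.70.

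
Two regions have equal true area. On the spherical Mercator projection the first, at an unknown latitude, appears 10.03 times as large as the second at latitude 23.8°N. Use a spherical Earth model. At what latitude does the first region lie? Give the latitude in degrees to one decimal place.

73.2°

For equal true areas on Mercator, apparent areas scale as sec²φ, so the ratio is cos²φ₂ / cos²φ₁.
cos²φ₂ / cos²φ₁ = 10.03  ⇒  cos φ₁ = cos 23.8° / √10.03 = 0.9150/3.167 = 0.2889.
φ₁ = arccos(0.2889) ≈ 73.2°.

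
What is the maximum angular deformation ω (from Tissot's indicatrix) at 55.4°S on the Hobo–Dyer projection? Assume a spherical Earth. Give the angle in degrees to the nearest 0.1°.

The Hobo–Dyer projection is cylindrical equal-area with φ₀ = 37.5°. For cylindrical equal-area with standard parallel φ₀, h = cos φ / cos φ₀ and k = cos φ₀ / cos φ, so h·k = 1.
At 55.4°: h = 0.7158, k = 1.397; principal scales a = 1.397, b = 0.7158.
sin(ω/2) = (a − b)/(a + b) = 0.6814/2.113 = 0.3225, so ω = 2 arcsin(0.3225) ≈ 37.6°.

37.6°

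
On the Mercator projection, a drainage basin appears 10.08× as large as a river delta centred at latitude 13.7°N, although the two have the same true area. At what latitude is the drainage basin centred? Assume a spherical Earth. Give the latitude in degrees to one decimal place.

72.2°

On Mercator, (apparent₁)/(apparent₂) = sec²φ₁ / sec²φ₂ when true areas are equal.
cos²φ₂ / cos²φ₁ = 10.08  ⇒  cos φ₁ = cos 13.7° / √10.08 = 0.9715/3.175 = 0.3060.
φ₁ = arccos(0.3060) ≈ 72.2°.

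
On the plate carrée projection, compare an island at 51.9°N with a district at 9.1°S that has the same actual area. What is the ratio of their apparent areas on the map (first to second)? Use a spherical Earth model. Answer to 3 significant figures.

Plate carrée maps x = Rλ, y = Rφ. The meridian scale is h = 1 and the parallel scale is k = 1/cos φ = sec φ.
Areal scale at 51.9°: h·k = 1.000 × 1.621 = 1.621.
Areal scale at 9.1°: h·k = 1.000 × 1.013 = 1.013.
Ratio = 1.621/1.013 ≈ 1.60.

1.60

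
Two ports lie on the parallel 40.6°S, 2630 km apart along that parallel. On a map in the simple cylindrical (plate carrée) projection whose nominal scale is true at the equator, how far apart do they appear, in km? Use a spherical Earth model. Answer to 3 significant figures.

3460 km

Plate carrée maps x = Rλ, y = Rφ. The meridian scale is h = 1 and the parallel scale is k = 1/cos φ = sec φ.
Along the parallel, k = sec 40.6° = 1/0.7593 = 1.317.
Map distance = 2630 × 1.317 ≈ 3460 km.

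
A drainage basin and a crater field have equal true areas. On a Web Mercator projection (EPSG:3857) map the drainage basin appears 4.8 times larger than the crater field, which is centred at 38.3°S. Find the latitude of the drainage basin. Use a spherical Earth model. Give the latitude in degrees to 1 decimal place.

69.0°

Mercator areal scale is sec²φ, so apparent-area ratio = sec²φ₁ / sec²φ₂ = cos²φ₂ / cos²φ₁.
cos²φ₂ / cos²φ₁ = 4.8  ⇒  cos φ₁ = cos 38.3° / √4.8 = 0.7848/2.191 = 0.3582.
φ₁ = arccos(0.3582) ≈ 69.0°.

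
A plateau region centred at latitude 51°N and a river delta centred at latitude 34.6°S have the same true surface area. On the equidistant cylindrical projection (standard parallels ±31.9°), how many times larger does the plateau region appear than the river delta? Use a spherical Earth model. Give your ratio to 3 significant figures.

1.31

In the equirectangular projection with standard parallel φ₀ = 31.9° (x = Rλ cos φ₀, y = Rφ), meridians are true-scale (h = 1) and the parallel scale is k = cos φ₀ / cos φ.
Areal scale at 51°: h·k = 1.000 × 1.349 = 1.349.
Areal scale at 34.6°: h·k = 1.000 × 1.031 = 1.031.
Ratio = 1.349/1.031 ≈ 1.31.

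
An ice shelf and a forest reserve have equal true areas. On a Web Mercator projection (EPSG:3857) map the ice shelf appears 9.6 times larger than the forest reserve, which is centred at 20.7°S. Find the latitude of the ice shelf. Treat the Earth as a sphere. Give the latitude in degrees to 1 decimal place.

72.4°

Mercator areal scale is sec²φ, so apparent-area ratio = sec²φ₁ / sec²φ₂ = cos²φ₂ / cos²φ₁.
cos²φ₂ / cos²φ₁ = 9.6  ⇒  cos φ₁ = cos 20.7° / √9.6 = 0.9354/3.098 = 0.3019.
φ₁ = arccos(0.3019) ≈ 72.4°.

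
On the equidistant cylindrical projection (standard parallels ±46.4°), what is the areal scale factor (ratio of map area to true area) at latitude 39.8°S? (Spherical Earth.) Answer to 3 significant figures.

In the equirectangular projection with standard parallel φ₀ = 46.4° (x = Rλ cos φ₀, y = Rφ), meridians are true-scale (h = 1) and the parallel scale is k = cos φ₀ / cos φ.
Areal scale = h·k = 1 × cos φ₀ / cos φ; at 39.8°, h = 1.000, k = 0.8976, so h·k = 0.8976.

0.898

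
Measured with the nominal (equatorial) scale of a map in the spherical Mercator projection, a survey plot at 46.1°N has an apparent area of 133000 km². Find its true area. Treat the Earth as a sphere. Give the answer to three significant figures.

The Mercator projection is conformal; its linear scale factor is the same in every direction and equals sec φ = 1/cos φ.
Areal scale = k² = sec²φ = 1/cos²(46.1°) = 1/0.6934² = 2.080.
True area = apparent / (areal scale) = 133000 / 2.080 ≈ 63900 km².

63900 km²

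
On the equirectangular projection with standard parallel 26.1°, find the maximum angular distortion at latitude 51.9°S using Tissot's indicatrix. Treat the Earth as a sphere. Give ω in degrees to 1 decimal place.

In the equirectangular projection with standard parallel φ₀ = 26.1° (x = Rλ cos φ₀, y = Rφ), meridians are true-scale (h = 1) and the parallel scale is k = cos φ₀ / cos φ.
At 51.9°: h = 1.000, k = 1.455; principal scales a = 1.455, b = 1.000.
sin(ω/2) = (a − b)/(a + b) = 0.4554/2.455 = 0.1855, so ω = 2 arcsin(0.1855) ≈ 21.4°.

21.4°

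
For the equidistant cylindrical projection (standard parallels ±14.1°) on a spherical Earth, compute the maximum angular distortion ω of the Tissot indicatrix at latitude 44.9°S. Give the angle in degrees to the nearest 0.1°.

17.9°

The equidistant cylindrical projection with φ₀ = 14.1° has h = 1 (meridians true) and k = cos φ₀ / cos φ along parallels.
At 44.9°: h = 1.000, k = 1.369; principal scales a = 1.369, b = 1.000.
sin(ω/2) = (a − b)/(a + b) = 0.3692/2.369 = 0.1558, so ω = 2 arcsin(0.1558) ≈ 17.9°.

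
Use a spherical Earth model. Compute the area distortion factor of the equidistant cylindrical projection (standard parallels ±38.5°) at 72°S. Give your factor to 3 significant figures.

The equidistant cylindrical projection with φ₀ = 38.5° has h = 1 (meridians true) and k = cos φ₀ / cos φ along parallels.
Areal scale = h·k = 1 × cos φ₀ / cos φ; at 72°, h = 1.000, k = 2.533, so h·k = 2.533.

2.53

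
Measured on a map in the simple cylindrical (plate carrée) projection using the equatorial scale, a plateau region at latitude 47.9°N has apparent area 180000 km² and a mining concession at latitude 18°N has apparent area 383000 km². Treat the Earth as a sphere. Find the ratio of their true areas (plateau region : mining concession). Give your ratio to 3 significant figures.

0.331

On the plate carrée, areal scale = h·k = 1 × sec φ, so true area = apparent × cos φ.
True area of plateau region: 180000 × cos(47.9°) = 180000 × 0.6704 = 120700 km².
True area of mining concession: 383000 × cos(18°) = 383000 × 0.9511 = 364300 km².
Ratio = 120700 / 364300 ≈ 0.331.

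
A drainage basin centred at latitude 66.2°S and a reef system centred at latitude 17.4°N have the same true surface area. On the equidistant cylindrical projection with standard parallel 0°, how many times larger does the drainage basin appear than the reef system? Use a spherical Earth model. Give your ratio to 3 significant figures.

2.36

Plate carrée maps x = Rλ, y = Rφ. The meridian scale is h = 1 and the parallel scale is k = 1/cos φ = sec φ.
Areal scale at 66.2°: h·k = 1.000 × 2.478 = 2.478.
Areal scale at 17.4°: h·k = 1.000 × 1.048 = 1.048.
Ratio = 2.478/1.048 ≈ 2.36.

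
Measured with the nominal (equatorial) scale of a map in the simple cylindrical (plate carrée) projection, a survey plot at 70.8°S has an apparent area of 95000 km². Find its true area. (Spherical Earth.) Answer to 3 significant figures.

For the equirectangular projection with φ₀ = 0 (plate carrée), h = 1 along meridians and k = sec φ along parallels.
Areal scale = h·k = 1 × sec φ; at 70.8°, h = 1.000, k = 3.041, so h·k = 3.041.
True area = apparent / (areal scale) = 95000 / 3.041 ≈ 31200 km².

31200 km²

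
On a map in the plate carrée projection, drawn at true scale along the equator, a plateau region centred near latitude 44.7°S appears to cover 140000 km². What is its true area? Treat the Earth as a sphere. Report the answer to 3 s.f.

Plate carrée maps x = Rλ, y = Rφ. The meridian scale is h = 1 and the parallel scale is k = 1/cos φ = sec φ.
Areal scale = h·k = 1 × sec φ; at 44.7°, h = 1.000, k = 1.407, so h·k = 1.407.
True area = apparent / (areal scale) = 140000 / 1.407 ≈ 99500 km².

99500 km²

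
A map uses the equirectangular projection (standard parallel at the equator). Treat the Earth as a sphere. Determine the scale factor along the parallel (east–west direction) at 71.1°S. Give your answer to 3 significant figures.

3.09

Plate carrée maps x = Rλ, y = Rφ. The meridian scale is h = 1 and the parallel scale is k = 1/cos φ = sec φ.
k = 1/cos 71.1° = 1/0.3239 = 3.087.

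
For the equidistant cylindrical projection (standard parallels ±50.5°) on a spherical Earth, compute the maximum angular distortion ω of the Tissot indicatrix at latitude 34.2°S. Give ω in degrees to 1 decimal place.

15.0°

The equidistant cylindrical projection with φ₀ = 50.5° has h = 1 (meridians true) and k = cos φ₀ / cos φ along parallels.
At 34.2°: h = 1.000, k = 0.7691; principal scales a = 1.000, b = 0.7691.
sin(ω/2) = (a − b)/(a + b) = 0.2309/1.769 = 0.1305, so ω = 2 arcsin(0.1305) ≈ 15.0°.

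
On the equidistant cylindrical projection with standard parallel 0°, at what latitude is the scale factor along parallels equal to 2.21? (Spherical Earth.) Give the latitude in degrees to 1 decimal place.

Plate carrée: h = 1, k = sec φ along parallels.
sec φ = 2.21  ⇒  cos φ = 0.4525  ⇒  φ ≈ 63.1°.

63.1°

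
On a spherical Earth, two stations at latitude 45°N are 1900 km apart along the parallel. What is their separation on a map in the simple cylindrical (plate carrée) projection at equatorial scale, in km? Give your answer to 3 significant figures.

For the equirectangular projection with φ₀ = 0 (plate carrée), h = 1 along meridians and k = sec φ along parallels.
Along the parallel, k = sec 45° = 1/0.7071 = 1.414.
Map distance = 1900 × 1.414 ≈ 2690 km.

2690 km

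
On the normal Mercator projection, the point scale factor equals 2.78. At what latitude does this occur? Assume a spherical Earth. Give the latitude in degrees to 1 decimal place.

68.9°

Mercator scale is k = sec φ = 1/cos φ.
1/cos φ = 2.78  ⇒  cos φ = 0.3597  ⇒  φ = arccos(0.3597) ≈ 68.9°.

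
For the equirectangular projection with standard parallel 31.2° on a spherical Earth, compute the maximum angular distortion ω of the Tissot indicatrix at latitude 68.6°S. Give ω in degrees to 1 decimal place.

With standard parallel φ₀ = 31.2°, the equirectangular projection gives x = Rλ cos φ₀, y = Rφ, so h = 1 and k = cos 31.2° / cos φ.
At 68.6°: h = 1.000, k = 2.344; principal scales a = 2.344, b = 1.000.
sin(ω/2) = (a − b)/(a + b) = 1.344/3.344 = 0.4020, so ω = 2 arcsin(0.4020) ≈ 47.4°.

47.4°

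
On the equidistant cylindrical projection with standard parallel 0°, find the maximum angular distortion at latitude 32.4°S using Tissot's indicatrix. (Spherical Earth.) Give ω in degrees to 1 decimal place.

For the equirectangular projection with φ₀ = 0 (plate carrée), h = 1 along meridians and k = sec φ along parallels.
At 32.4°: h = 1.000, k = 1.184; principal scales a = 1.184, b = 1.000.
sin(ω/2) = (a − b)/(a + b) = 0.1844/2.184 = 0.08441, so ω = 2 arcsin(0.08441) ≈ 9.7°.

9.7°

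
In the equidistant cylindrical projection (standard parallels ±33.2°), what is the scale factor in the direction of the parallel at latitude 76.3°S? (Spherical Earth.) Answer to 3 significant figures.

3.53

With standard parallel φ₀ = 33.2°, the equirectangular projection gives x = Rλ cos φ₀, y = Rφ, so h = 1 and k = cos 33.2° / cos φ.
k = cos 33.2° / cos 76.3° = 0.8368/0.2368 = 3.533.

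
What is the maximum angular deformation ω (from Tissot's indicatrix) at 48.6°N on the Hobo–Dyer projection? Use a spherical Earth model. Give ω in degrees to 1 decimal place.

20.7°

Hobo–Dyer is a cylindrical equal-area projection with standard parallels at ±37.5°. A cylindrical equal-area projection with standard parallel φ₀ has meridian scale h = cos φ / cos φ₀ and parallel scale k = cos φ₀ / cos φ (so areas are preserved, h·k = 1).
At 48.6°: h = 0.8336, k = 1.200; principal scales a = 1.200, b = 0.8336.
sin(ω/2) = (a − b)/(a + b) = 0.3661/2.033 = 0.1801, so ω = 2 arcsin(0.1801) ≈ 20.7°.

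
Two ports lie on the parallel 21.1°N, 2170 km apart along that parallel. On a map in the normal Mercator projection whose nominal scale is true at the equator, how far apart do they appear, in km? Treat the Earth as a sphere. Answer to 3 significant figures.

2330 km

The Mercator projection is conformal; its linear scale factor is the same in every direction and equals sec φ = 1/cos φ.
Along the parallel, k = sec 21.1° = 1/0.9330 = 1.072.
Map distance = 2170 × 1.072 ≈ 2330 km.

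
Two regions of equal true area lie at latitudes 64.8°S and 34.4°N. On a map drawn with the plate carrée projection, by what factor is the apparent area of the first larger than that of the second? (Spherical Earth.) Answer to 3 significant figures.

1.94

Plate carrée maps x = Rλ, y = Rφ. The meridian scale is h = 1 and the parallel scale is k = 1/cos φ = sec φ.
Areal scale at 64.8°: h·k = 1.000 × 2.349 = 2.349.
Areal scale at 34.4°: h·k = 1.000 × 1.212 = 1.212.
Ratio = 2.349/1.212 ≈ 1.94.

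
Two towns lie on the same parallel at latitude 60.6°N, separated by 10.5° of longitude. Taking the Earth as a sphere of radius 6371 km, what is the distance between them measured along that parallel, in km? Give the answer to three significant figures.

Arc length along a parallel = R cos φ · Δλ (with Δλ in radians).
= 6371 × cos 60.6° × (10.5° × π/180) = 6371 × 0.4909 × 0.1833 ≈ 573 km.

573 km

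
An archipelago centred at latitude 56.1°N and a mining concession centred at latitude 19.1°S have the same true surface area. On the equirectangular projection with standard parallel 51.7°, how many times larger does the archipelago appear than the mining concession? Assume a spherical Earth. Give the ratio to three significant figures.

The equidistant cylindrical projection with φ₀ = 51.7° has h = 1 (meridians true) and k = cos φ₀ / cos φ along parallels.
Areal scale at 56.1°: h·k = 1.000 × 1.111 = 1.111.
Areal scale at 19.1°: h·k = 1.000 × 0.6559 = 0.6559.
Ratio = 1.111/0.6559 ≈ 1.69.

1.69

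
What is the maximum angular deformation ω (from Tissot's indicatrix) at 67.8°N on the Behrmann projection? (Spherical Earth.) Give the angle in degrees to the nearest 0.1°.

85.7°

Behrmann is a cylindrical equal-area projection with standard parallels at ±30°. A cylindrical equal-area projection with standard parallel φ₀ has meridian scale h = cos φ / cos φ₀ and parallel scale k = cos φ₀ / cos φ (so areas are preserved, h·k = 1).
At 67.8°: h = 0.4363, k = 2.292; principal scales a = 2.292, b = 0.4363.
sin(ω/2) = (a − b)/(a + b) = 1.856/2.728 = 0.6802, so ω = 2 arcsin(0.6802) ≈ 85.7°.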